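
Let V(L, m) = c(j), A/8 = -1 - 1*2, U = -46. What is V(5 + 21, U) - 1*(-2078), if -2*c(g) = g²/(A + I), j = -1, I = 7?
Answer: 70653/34 ≈ 2078.0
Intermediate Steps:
A = -24 (A = 8*(-1 - 1*2) = 8*(-1 - 2) = 8*(-3) = -24)
c(g) = g²/34 (c(g) = -g²/(2*(-24 + 7)) = -g²/(2*(-17)) = -(-1)*g²/34 = g²/34)
V(L, m) = 1/34 (V(L, m) = (1/34)*(-1)² = (1/34)*1 = 1/34)
V(5 + 21, U) - 1*(-2078) = 1/34 - 1*(-2078) = 1/34 + 2078 = 70653/34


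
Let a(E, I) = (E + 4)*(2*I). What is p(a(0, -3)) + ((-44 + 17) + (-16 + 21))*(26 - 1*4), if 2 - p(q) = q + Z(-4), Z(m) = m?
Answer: -454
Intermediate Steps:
a(E, I) = 2*I*(4 + E) (a(E, I) = (4 + E)*(2*I) = 2*I*(4 + E))
p(q) = 6 - q (p(q) = 2 - (q - 4) = 2 - (-4 + q) = 2 + (4 - q) = 6 - q)
p(a(0, -3)) + ((-44 + 17) + (-16 + 21))*(26 - 1*4) = (6 - 2*(-3)*(4 + 0)) + ((-44 + 17) + (-16 + 21))*(26 - 1*4) = (6 - 2*(-3)*4) + (-27 + 5)*(26 - 4) = (6 - 1*(-24)) - 22*22 = (6 + 24) - 484 = 30 - 484 = -454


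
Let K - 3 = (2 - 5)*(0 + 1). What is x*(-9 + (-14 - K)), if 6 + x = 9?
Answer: -69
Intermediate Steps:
x = 3 (x = -6 + 9 = 3)
K = 0 (K = 3 + (2 - 5)*(0 + 1) = 3 - 3*1 = 3 - 3 = 0)
x*(-9 + (-14 - K)) = 3*(-9 + (-14 - 1*0)) = 3*(-9 + (-14 + 0)) = 3*(-9 - 14) = 3*(-23) = -69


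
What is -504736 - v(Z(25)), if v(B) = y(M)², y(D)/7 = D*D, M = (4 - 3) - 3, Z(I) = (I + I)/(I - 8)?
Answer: -505520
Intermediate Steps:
Z(I) = 2*I/(-8 + I) (Z(I) = (2*I)/(-8 + I) = 2*I/(-8 + I))
M = -2 (M = 1 - 3 = -2)
y(D) = 7*D² (y(D) = 7*(D*D) = 7*D²)
v(B) = 784 (v(B) = (7*(-2)²)² = (7*4)² = 28² = 784)
-504736 - v(Z(25)) = -504736 - 1*784 = -504736 - 784 = -505520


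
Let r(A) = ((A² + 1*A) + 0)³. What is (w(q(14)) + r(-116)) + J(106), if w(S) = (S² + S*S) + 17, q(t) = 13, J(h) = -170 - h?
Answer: 2373927704079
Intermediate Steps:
r(A) = (A + A²)³ (r(A) = ((A² + A) + 0)³ = ((A + A²) + 0)³ = (A + A²)³)
w(S) = 17 + 2*S² (w(S) = (S² + S²) + 17 = 2*S² + 17 = 17 + 2*S²)
(w(q(14)) + r(-116)) + J(106) = ((17 + 2*13²) + (-116)³*(1 - 116)³) + (-170 - 1*106) = ((17 + 2*169) - 1560896*(-115)³) + (-170 - 106) = ((17 + 338) - 1560896*(-1520875)) - 276 = (355 + 2373927704000) - 276 = 2373927704355 - 276 = 2373927704079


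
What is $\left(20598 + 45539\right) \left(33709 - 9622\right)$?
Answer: $1593041919$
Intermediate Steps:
$\left(20598 + 45539\right) \left(33709 - 9622\right) = 66137 \cdot 24087 = 1593041919$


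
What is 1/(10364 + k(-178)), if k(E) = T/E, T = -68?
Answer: 89/922430 ≈ 9.6484e-5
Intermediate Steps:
k(E) = -68/E
1/(10364 + k(-178)) = 1/(10364 - 68/(-178)) = 1/(10364 - 68*(-1/178)) = 1/(10364 + 34/89) = 1/(922430/89) = 89/922430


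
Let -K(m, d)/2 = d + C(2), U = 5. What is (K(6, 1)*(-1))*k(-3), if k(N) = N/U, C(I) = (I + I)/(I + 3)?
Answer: -54/25 ≈ -2.1600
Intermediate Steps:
C(I) = 2*I/(3 + I) (C(I) = (2*I)/(3 + I) = 2*I/(3 + I))
K(m, d) = -8/5 - 2*d (K(m, d) = -2*(d + 2*2/(3 + 2)) = -2*(d + 2*2/5) = -2*(d + 2*2*(⅕)) = -2*(d + ⅘) = -2*(⅘ + d) = -8/5 - 2*d)
k(N) = N/5
(K(6, 1)*(-1))*k(-3) = ((-8/5 - 2*1)*(-1))*((⅕)*(-3)) = ((-8/5 - 2)*(-1))*(-⅗) = -18/5*(-1)*(-⅗) = (18/5)*(-⅗) = -54/25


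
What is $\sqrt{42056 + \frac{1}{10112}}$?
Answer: $\frac{\sqrt{67192703134}}{1264} \approx 205.08$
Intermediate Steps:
$\sqrt{42056 + \frac{1}{10112}} = \sqrt{\frac{425270273}{10112}} = \frac{\sqrt{67192703134}}{1264}$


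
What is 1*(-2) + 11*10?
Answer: 108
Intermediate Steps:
1*(-2) + 11*10 = -2 + 110 = 108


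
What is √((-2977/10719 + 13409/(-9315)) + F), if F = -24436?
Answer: I*√7799498456510/17865 ≈ 156.33*I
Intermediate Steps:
√((-2977/10719 + 13409/(-9315)) + F) = √((-2977/10719 + 13409/(-9315)) - 24436) = √((-2977*1/10719 + 13409*(-1/9315)) - 24436) = √((-2977/10719 - 583/405) - 24436) = √(-276106/160785 - 24436) = √(-3929218366/160785) = I*√7799498456510/17865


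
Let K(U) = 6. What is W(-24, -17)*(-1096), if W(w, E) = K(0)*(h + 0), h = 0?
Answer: 0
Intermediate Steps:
W(w, E) = 0 (W(w, E) = 6*(0 + 0) = 6*0 = 0)
W(-24, -17)*(-1096) = 0*(-1096) = 0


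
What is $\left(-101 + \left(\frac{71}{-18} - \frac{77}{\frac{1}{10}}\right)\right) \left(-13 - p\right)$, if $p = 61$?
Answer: $\frac{582713}{9} \approx 64746.0$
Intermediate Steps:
$\left(-101 + \left(\frac{71}{-18} - \frac{77}{\frac{1}{10}}\right)\right) \left(-13 - p\right) = \left(-101 + \left(\frac{71}{-18} - \frac{77}{\frac{1}{10}}\right)\right) \left(-13 - 61\right) = \left(-101 + \left(71 \left(- \frac{1}{18}\right) - 77 \frac{1}{\frac{1}{10}}\right)\right) \left(-13 - 61\right) = \left(-101 - \frac{13931}{18}\right) \left(-74\right) = \left(- \frac{15749}{18}\right) \left(-74\right) = \frac{582713}{9}$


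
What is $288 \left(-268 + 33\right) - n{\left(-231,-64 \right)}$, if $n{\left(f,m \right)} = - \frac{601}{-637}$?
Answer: $- \frac{43112761}{637} \approx -67681.0$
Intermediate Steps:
$n{\left(f,m \right)} = \frac{601}{637}$ ($n{\left(f,m \right)} = \left(-601\right) \left(- \frac{1}{637}\right) = \frac{601}{637}$)
$288 \left(-268 + 33\right) - n{\left(-231,-64 \right)} = 288 \left(-268 + 33\right) - \frac{601}{637} = 288 \left(-235\right) - \frac{601}{637} = -67680 - \frac{601}{637} = - \frac{43112761}{637}$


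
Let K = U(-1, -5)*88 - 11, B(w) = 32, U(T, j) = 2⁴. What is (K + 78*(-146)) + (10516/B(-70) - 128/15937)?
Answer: -1231915187/127496 ≈ -9662.4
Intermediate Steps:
U(T, j) = 16
K = 1397 (K = 16*88 - 11 = 1408 - 11 = 1397)
(K + 78*(-146)) + (10516/B(-70) - 128/15937) = (1397 + 78*(-146)) + (10516/32 - 128/15937) = (1397 - 11388) + (10516*(1/32) - 128*1/15937) = -9991 + (2629/8 - 128/15937) = -9991 + 41897349/127496 = -1231915187/127496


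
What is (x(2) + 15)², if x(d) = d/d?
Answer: 256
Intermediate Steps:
x(d) = 1
(x(2) + 15)² = (1 + 15)² = 16² = 256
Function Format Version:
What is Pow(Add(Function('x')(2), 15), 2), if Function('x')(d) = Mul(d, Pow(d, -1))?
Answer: 256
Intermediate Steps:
Function('x')(d) = 1
Pow(Add(Function('x')(2), 15), 2) = Pow(Add(1, 15), 2) = Pow(16, 2) = 256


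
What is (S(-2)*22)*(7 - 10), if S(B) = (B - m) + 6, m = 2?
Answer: -132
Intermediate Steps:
S(B) = 4 + B (S(B) = (B - 1*2) + 6 = (B - 2) + 6 = (-2 + B) + 6 = 4 + B)
(S(-2)*22)*(7 - 10) = ((4 - 2)*22)*(7 - 10) = (2*22)*(-3) = 44*(-3) = -132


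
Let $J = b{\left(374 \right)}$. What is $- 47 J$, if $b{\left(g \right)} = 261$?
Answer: $-12267$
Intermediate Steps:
$J = 261$
$- 47 J = \left(-47\right) 261 = -12267$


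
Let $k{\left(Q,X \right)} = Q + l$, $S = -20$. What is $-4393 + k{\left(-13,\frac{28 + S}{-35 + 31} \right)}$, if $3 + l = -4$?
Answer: $-4413$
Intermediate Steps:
$l = -7$ ($l = -3 - 4 = -7$)
$k{\left(Q,X \right)} = -7 + Q$ ($k{\left(Q,X \right)} = Q - 7 = -7 + Q$)
$-4393 + k{\left(-13,\frac{28 + S}{-35 + 31} \right)} = -4393 - 20 = -4413$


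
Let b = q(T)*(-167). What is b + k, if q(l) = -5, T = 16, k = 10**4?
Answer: 10835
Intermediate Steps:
k = 10000
b = 835 (b = -5*(-167) = 835)
b + k = 835 + 10000 = 10835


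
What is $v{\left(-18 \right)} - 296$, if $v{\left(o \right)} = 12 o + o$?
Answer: $-530$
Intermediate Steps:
$v{\left(o \right)} = 13 o$
$v{\left(-18 \right)} - 296 = 13 \left(-18\right) - 296 = -234 - 296 = -530$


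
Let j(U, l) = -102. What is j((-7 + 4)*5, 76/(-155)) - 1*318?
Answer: -420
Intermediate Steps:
j((-7 + 4)*5, 76/(-155)) - 1*318 = -102 - 1*318 = -102 - 318 = -420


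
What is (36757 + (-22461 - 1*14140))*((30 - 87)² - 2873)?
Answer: 58656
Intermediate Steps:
(36757 + (-22461 - 1*14140))*((30 - 87)² - 2873) = (36757 + (-22461 - 14140))*((-57)² - 2873) = (36757 - 36601)*(3249 - 2873) = 156*376 = 58656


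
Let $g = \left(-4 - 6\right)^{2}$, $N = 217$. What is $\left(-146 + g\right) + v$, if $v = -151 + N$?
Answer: $20$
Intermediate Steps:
$v = 66$ ($v = -151 + 217 = 66$)
$g = 100$ ($g = \left(-10\right)^{2} = 100$)
$\left(-146 + g\right) + v = \left(-146 + 100\right) + 66 = -46 + 66 = 20$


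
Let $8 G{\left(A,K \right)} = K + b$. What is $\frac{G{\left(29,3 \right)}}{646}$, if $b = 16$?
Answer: $\frac{1}{272} \approx 0.0036765$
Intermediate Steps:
$G{\left(A,K \right)} = 2 + \frac{K}{8}$ ($G{\left(A,K \right)} = \frac{K + 16}{8} = \frac{16 + K}{8} = 2 + \frac{K}{8}$)
$\frac{G{\left(29,3 \right)}}{646} = \frac{2 + \frac{1}{8} \cdot 3}{646} = \left(2 + \frac{3}{8}\right) \frac{1}{646} = \frac{19}{8} \cdot \frac{1}{646} = \frac{1}{272}$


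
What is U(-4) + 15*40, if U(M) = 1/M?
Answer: 2399/4 ≈ 599.75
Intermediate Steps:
U(-4) + 15*40 = 1/(-4) + 15*40 = -1/4 + 600 = 2399/4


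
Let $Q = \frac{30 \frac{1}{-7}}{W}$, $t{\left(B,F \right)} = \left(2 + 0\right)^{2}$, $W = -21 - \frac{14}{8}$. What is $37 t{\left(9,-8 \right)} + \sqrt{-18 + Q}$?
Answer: $148 + \frac{i \sqrt{147498}}{91} \approx 148.0 + 4.2204 i$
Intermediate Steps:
$W = - \frac{91}{4}$ ($W = -21 - \frac{7}{4} = - \frac{91}{4} \approx -22.75$)
$t{\left(B,F \right)} = 4$ ($t{\left(B,F \right)} = 2^{2} = 4$)
$Q = \frac{120}{637}$ ($Q = \frac{30 \frac{1}{-7}}{- \frac{91}{4}} = 30 \left(- \frac{1}{7}\right) \left(- \frac{4}{91}\right) = \left(- \frac{30}{7}\right) \left(- \frac{4}{91}\right) = \frac{120}{637} \approx 0.18838$)
$37 t{\left(9,-8 \right)} + \sqrt{-18 + Q} = 37 \cdot 4 + \sqrt{-18 + \frac{120}{637}} = 148 + \sqrt{- \frac{11346}{637}} = 148 + \frac{i \sqrt{147498}}{91}$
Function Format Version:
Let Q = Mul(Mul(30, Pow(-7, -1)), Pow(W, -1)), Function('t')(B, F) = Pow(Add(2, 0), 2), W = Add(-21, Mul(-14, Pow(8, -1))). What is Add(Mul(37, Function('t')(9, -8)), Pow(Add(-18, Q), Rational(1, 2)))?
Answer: Add(148, Mul(Rational(1, 91), I, Pow(147498, Rational(1, 2)))) ≈ Add(148.00, Mul(4.2204, I))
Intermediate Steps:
W = Rational(-91, 4) (W = Add(-21, Mul(-14, Rational(1, 8))) = Add(-21, Rational(-7, 4)) = Rational(-91, 4) ≈ -22.750)
Function('t')(B, F) = 4 (Function('t')(B, F) = Pow(2, 2) = 4)
Q = Rational(120, 637) (Q = Mul(Mul(30, Pow(-7, -1)), Pow(Rational(-91, 4), -1)) = Mul(Mul(30, Rational(-1, 7)), Rational(-4, 91)) = Mul(Rational(-30, 7), Rational(-4, 91)) = Rational(120, 637) ≈ 0.18838)
Add(Mul(37, Function('t')(9, -8)), Pow(Add(-18, Q), Rational(1, 2))) = Add(Mul(37, 4), Pow(Add(-18, Rational(120, 637)), Rational(1, 2))) = Add(148, Pow(Rational(-11346, 637), Rational(1, 2))) = Add(148, Mul(Rational(1, 91), I, Pow(147498, Rational(1, 2))))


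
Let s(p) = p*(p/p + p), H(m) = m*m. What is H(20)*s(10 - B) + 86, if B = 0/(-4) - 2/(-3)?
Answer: 347974/9 ≈ 38664.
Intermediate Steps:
H(m) = m²
B = ⅔ (B = 0*(-¼) - 2*(-⅓) = 0 + ⅔ = ⅔ ≈ 0.66667)
s(p) = p*(1 + p)
H(20)*s(10 - B) + 86 = 20²*((10 - 1*⅔)*(1 + (10 - 1*⅔))) + 86 = 400*((10 - ⅔)*(1 + (10 - ⅔))) + 86 = 400*(28*(1 + 28/3)/3) + 86 = 400*((28/3)*(31/3)) + 86 = 400*(868/9) + 86 = 347200/9 + 86 = 347974/9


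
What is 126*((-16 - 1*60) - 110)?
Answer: -23436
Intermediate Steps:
126*((-16 - 1*60) - 110) = 126*((-16 - 60) - 110) = 126*(-76 - 110) = 126*(-186) = -23436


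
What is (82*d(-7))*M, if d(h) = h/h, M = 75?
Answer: 6150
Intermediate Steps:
d(h) = 1
(82*d(-7))*M = (82*1)*75 = 82*75 = 6150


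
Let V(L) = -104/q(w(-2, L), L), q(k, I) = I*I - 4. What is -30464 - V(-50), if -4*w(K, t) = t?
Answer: -731135/24 ≈ -30464.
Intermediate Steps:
w(K, t) = -t/4
q(k, I) = -4 + I² (q(k, I) = I² - 4 = -4 + I²)
V(L) = -104/(-4 + L²)
-30464 - V(-50) = -30464 - (-104)/(-4 + (-50)²) = -30464 - (-104)/(-4 + 2500) = -30464 - (-104)/2496 = -30464 - 1*(-1/24) = -30464 + 1/24 = -731135/24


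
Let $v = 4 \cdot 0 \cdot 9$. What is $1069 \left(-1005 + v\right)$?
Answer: $-1074345$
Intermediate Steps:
$v = 0$ ($v = 0 \cdot 9 = 0$)
$1069 \left(-1005 + v\right) = 1069 \left(-1005 + 0\right) = 1069 \left(-1005\right) = -1074345$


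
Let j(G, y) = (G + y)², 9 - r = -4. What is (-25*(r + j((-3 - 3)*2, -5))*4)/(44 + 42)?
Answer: -15100/43 ≈ -351.16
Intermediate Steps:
r = 13 (r = 9 - 1*(-4) = 9 + 4 = 13)
(-25*(r + j((-3 - 3)*2, -5))*4)/(44 + 42) = (-25*(13 + ((-3 - 3)*2 - 5)²)*4)/(44 + 42) = -25*(13 + (-6*2 - 5)²)*4/86 = -25*(13 + (-12 - 5)²)*4*(1/86) = -25*(13 + (-17)²)*4*(1/86) = -25*(13 + 289)*4*(1/86) = -7550*4*(1/86) = -25*1208*(1/86) = -30200*1/86 = -15100/43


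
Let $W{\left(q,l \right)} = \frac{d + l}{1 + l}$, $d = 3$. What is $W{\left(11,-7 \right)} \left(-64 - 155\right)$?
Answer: $-146$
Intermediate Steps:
$W{\left(q,l \right)} = \frac{3 + l}{1 + l}$
$W{\left(11,-7 \right)} \left(-64 - 155\right) = \frac{3 - 7}{1 - 7} \left(-64 - 155\right) = \frac{1}{-6} \left(-4\right) \left(-219\right) = \left(- \frac{1}{6}\right) \left(-4\right) \left(-219\right) = \frac{2}{3} \left(-219\right) = -146$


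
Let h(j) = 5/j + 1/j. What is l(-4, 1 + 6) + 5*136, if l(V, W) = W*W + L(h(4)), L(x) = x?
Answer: 1461/2 ≈ 730.50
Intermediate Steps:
h(j) = 6/j (h(j) = 5/j + 1/j = 6/j)
l(V, W) = 3/2 + W**2 (l(V, W) = W*W + 6/4 = W**2 + 6*(1/4) = W**2 + 3/2 = 3/2 + W**2)
l(-4, 1 + 6) + 5*136 = (3/2 + (1 + 6)**2) + 5*136 = (3/2 + 7**2) + 680 = (3/2 + 49) + 680 = 101/2 + 680 = 1461/2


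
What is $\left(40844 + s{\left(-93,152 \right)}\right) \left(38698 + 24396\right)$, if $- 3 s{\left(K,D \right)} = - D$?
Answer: $\frac{7740624296}{3} \approx 2.5802 \cdot 10^{9}$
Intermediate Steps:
$s{\left(K,D \right)} = \frac{D}{3}$ ($s{\left(K,D \right)} = - \frac{\left(-1\right) D}{3} = \frac{D}{3}$)
$\left(40844 + s{\left(-93,152 \right)}\right) \left(38698 + 24396\right) = \left(40844 + \frac{1}{3} \cdot 152\right) \left(38698 + 24396\right) = \left(40844 + \frac{152}{3}\right) 63094 = \frac{122684}{3} \cdot 63094 = \frac{7740624296}{3}$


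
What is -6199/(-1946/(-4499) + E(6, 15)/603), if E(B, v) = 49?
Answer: -16817248503/1393889 ≈ -12065.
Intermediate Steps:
-6199/(-1946/(-4499) + E(6, 15)/603) = -6199/(-1946/(-4499) + 49/603) = -6199/(-1946*(-1/4499) + 49*(1/603)) = -6199/(1946/4499 + 49/603) = -6199/1393889/2712897 = -6199*2712897/1393889 = -16817248503/1393889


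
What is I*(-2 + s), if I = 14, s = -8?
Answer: -140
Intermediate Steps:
I*(-2 + s) = 14*(-2 - 8) = 14*(-10) = -140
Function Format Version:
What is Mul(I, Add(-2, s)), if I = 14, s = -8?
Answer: -140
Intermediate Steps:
Mul(I, Add(-2, s)) = Mul(14, Add(-2, -8)) = Mul(14, -10) = -140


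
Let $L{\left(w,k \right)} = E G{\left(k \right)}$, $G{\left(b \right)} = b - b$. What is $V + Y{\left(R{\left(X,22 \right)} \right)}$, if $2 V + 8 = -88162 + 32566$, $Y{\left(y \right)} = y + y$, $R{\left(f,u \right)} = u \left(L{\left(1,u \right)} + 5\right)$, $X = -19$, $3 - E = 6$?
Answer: $-27582$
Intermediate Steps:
$G{\left(b \right)} = 0$
$E = -3$ ($E = 3 - 6 = -3$)
$L{\left(w,k \right)} = 0$ ($L{\left(w,k \right)} = \left(-3\right) 0 = 0$)
$R{\left(f,u \right)} = 5 u$ ($R{\left(f,u \right)} = u \left(0 + 5\right) = u 5 = 5 u$)
$Y{\left(y \right)} = 2 y$
$V = -27802$ ($V = -4 + \frac{-88162 + 32566}{2} = -4 + \frac{1}{2} \left(-55596\right) = -4 - 27798 = -27802$)
$V + Y{\left(R{\left(X,22 \right)} \right)} = -27802 + 2 \cdot 5 \cdot 22 = -27802 + 2 \cdot 110 = -27802 + 220 = -27582$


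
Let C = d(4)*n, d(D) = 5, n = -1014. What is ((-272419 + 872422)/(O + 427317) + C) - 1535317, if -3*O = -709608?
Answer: -1022589931108/663853 ≈ -1.5404e+6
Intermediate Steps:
O = 236536 (O = -1/3*(-709608) = 236536)
C = -5070 (C = 5*(-1014) = -5070)
((-272419 + 872422)/(O + 427317) + C) - 1535317 = ((-272419 + 872422)/(236536 + 427317) - 5070) - 1535317 = (600003/663853 - 5070) - 1535317 = -3365134707/663853 - 1535317 = -1022589931108/663853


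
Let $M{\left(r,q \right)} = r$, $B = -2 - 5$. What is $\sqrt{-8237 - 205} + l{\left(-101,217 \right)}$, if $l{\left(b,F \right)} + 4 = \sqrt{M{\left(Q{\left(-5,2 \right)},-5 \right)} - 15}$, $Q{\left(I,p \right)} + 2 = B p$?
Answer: $-4 + i \sqrt{31} + 3 i \sqrt{938} \approx -4.0 + 97.448 i$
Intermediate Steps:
$B = -7$
$Q{\left(I,p \right)} = -2 - 7 p$
$l{\left(b,F \right)} = -4 + i \sqrt{31}$ ($l{\left(b,F \right)} = -4 + \sqrt{\left(-2 - 14\right) - 15} = -4 + \sqrt{-16 - 15} = -4 + \sqrt{-31} = -4 + i \sqrt{31}$)
$\sqrt{-8237 - 205} + l{\left(-101,217 \right)} = \sqrt{-8237 - 205} - \left(4 - i \sqrt{31}\right) = \sqrt{-8442} - \left(4 - i \sqrt{31}\right) = 3 i \sqrt{938} - \left(4 - i \sqrt{31}\right) = -4 + i \sqrt{31} + 3 i \sqrt{938}$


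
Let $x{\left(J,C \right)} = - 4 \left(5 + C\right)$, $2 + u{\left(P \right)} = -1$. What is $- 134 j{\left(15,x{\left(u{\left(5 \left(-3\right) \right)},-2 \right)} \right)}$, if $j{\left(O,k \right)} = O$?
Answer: $-2010$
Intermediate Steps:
$u{\left(P \right)} = -3$ ($u{\left(P \right)} = -2 - 1 = -3$)
$x{\left(J,C \right)} = -20 - 4 C$
$- 134 j{\left(15,x{\left(u{\left(5 \left(-3\right) \right)},-2 \right)} \right)} = \left(-134\right) 15 = -2010$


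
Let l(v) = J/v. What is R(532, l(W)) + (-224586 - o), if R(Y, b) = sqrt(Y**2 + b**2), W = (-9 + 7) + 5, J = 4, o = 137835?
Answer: -362421 + 4*sqrt(159202)/3 ≈ -3.6189e+5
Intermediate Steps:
W = 3 (W = -2 + 5 = 3)
l(v) = 4/v
R(532, l(W)) + (-224586 - o) = sqrt(532**2 + (4/3)**2) + (-224586 - 1*137835) = sqrt(283024 + (4*(1/3))**2) + (-224586 - 137835) = sqrt(283024 + (4/3)**2) - 362421 = sqrt(283024 + 16/9) - 362421 = sqrt(2547232/9) - 362421 = 4*sqrt(159202)/3 - 362421 = -362421 + 4*sqrt(159202)/3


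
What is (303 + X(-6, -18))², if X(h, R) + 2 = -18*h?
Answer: 167281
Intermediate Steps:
X(h, R) = -2 - 18*h
(303 + X(-6, -18))² = (303 + (-2 - 18*(-6)))² = (303 + (-2 + 108))² = (303 + 106)² = 409² = 167281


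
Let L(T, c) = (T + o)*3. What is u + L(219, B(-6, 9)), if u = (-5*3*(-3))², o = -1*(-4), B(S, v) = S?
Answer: 2694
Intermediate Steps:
o = 4
L(T, c) = 12 + 3*T (L(T, c) = (T + 4)*3 = (4 + T)*3 = 12 + 3*T)
u = 2025 (u = (-15*(-3))² = 45² = 2025)
u + L(219, B(-6, 9)) = 2025 + (12 + 3*219) = 2025 + (12 + 657) = 2025 + 669 = 2694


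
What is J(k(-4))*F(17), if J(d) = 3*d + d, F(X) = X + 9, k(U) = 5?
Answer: 520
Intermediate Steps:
F(X) = 9 + X
J(d) = 4*d
J(k(-4))*F(17) = (4*5)*(9 + 17) = 20*26 = 520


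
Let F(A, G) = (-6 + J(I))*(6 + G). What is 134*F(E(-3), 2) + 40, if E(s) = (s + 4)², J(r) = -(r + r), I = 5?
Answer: -17112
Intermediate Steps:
J(r) = -2*r
E(s) = (4 + s)²
F(A, G) = -96 - 16*G (F(A, G) = (-6 - 2*5)*(6 + G) = (-6 - 10)*(6 + G) = -16*(6 + G) = -96 - 16*G)
134*F(E(-3), 2) + 40 = 134*(-96 - 16*2) + 40 = 134*(-96 - 32) + 40 = 134*(-128) + 40 = -17152 + 40 = -17112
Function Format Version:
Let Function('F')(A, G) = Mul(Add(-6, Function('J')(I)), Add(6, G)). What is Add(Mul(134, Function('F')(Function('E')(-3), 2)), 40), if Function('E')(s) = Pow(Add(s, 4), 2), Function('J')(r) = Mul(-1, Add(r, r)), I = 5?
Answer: -17112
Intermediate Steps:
Function('J')(r) = Mul(-2, r) (Function('J')(r) = Mul(-1, Mul(2, r)) = Mul(-2, r))
Function('E')(s) = Pow(Add(4, s), 2)
Function('F')(A, G) = Add(-96, Mul(-16, G)) (Function('F')(A, G) = Mul(Add(-6, Mul(-2, 5)), Add(6, G)) = Mul(Add(-6, -10), Add(6, G)) = Mul(-16, Add(6, G)) = Add(-96, Mul(-16, G)))
Add(Mul(134, Function('F')(Function('E')(-3), 2)), 40) = Add(Mul(134, Add(-96, Mul(-16, 2))), 40) = Add(Mul(134, Add(-96, -32)), 40) = Add(Mul(134, -128), 40) = Add(-17152, 40) = -17112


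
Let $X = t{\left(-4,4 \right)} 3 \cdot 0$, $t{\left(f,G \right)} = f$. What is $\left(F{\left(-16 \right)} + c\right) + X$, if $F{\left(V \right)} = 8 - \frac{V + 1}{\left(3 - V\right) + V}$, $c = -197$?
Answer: $-184$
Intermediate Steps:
$X = 0$ ($X = \left(-4\right) 3 \cdot 0 = \left(-12\right) 0 = 0$)
$F{\left(V \right)} = \frac{23}{3} - \frac{V}{3}$ ($F{\left(V \right)} = 8 - \frac{1 + V}{3} = 8 - \left(1 + V\right) \frac{1}{3} = 8 - \left(\frac{1}{3} + \frac{V}{3}\right) = \frac{23}{3} - \frac{V}{3}$)
$\left(F{\left(-16 \right)} + c\right) + X = \left(\left(\frac{23}{3} - - \frac{16}{3}\right) - 197\right) + 0 = \left(\left(\frac{23}{3} + \frac{16}{3}\right) - 197\right) + 0 = \left(13 - 197\right) + 0 = -184 + 0 = -184$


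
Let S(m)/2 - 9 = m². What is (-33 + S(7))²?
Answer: 6889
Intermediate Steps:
S(m) = 18 + 2*m²
(-33 + S(7))² = (-33 + (18 + 2*7²))² = (-33 + (18 + 2*49))² = (-33 + (18 + 98))² = (-33 + 116)² = 83² = 6889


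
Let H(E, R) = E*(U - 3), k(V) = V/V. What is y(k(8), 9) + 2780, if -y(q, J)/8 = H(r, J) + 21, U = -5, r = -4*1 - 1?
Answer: 2292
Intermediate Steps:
r = -5 (r = -4 - 1 = -5)
k(V) = 1
H(E, R) = -8*E (H(E, R) = E*(-5 - 3) = E*(-8) = -8*E)
y(q, J) = -488 (y(q, J) = -8*(-8*(-5) + 21) = -8*(40 + 21) = -8*61 = -488)
y(k(8), 9) + 2780 = -488 + 2780 = 2292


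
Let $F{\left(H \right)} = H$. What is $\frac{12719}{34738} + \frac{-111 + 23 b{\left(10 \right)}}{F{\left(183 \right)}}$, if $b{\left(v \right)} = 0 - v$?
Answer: $- \frac{9518081}{6357054} \approx -1.4972$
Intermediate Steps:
$b{\left(v \right)} = - v$
$\frac{12719}{34738} + \frac{-111 + 23 b{\left(10 \right)}}{F{\left(183 \right)}} = \frac{12719}{34738} + \frac{-111 + 23 \left(\left(-1\right) 10\right)}{183} = 12719 \cdot \frac{1}{34738} + \left(-111 + 23 \left(-10\right)\right) \frac{1}{183} = \frac{12719}{34738} + \left(-111 - 230\right) \frac{1}{183} = \frac{12719}{34738} - \frac{341}{183} = - \frac{9518081}{6357054}$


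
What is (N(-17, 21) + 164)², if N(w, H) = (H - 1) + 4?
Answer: 35344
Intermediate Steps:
N(w, H) = 3 + H (N(w, H) = (-1 + H) + 4 = 3 + H)
(N(-17, 21) + 164)² = ((3 + 21) + 164)² = (24 + 164)² = 188² = 35344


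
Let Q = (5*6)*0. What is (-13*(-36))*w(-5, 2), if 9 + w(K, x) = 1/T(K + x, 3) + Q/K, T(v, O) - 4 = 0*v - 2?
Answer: -3978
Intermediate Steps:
T(v, O) = 2 (T(v, O) = 4 + (0*v - 2) = 4 + (0 - 2) = 4 - 2 = 2)
Q = 0 (Q = 30*0 = 0)
w(K, x) = -17/2 (w(K, x) = -9 + (1/2 + 0/K) = -9 + (1*(½) + 0) = -9 + (½ + 0) = -9 + ½ = -17/2)
(-13*(-36))*w(-5, 2) = -13*(-36)*(-17/2) = 468*(-17/2) = -3978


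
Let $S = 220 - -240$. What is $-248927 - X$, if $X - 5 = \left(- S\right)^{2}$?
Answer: $-460532$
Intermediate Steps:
$S = 460$ ($S = 220 + 240 = 460$)
$X = 211605$ ($X = 5 + \left(\left(-1\right) 460\right)^{2} = 5 + \left(-460\right)^{2} = 5 + 211600 = 211605$)
$-248927 - X = -248927 - 211605 = -460532$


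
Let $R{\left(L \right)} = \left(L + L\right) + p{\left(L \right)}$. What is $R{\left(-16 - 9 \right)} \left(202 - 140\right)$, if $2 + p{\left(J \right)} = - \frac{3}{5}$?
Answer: $- \frac{16306}{5} \approx -3261.2$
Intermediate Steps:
$p{\left(J \right)} = - \frac{13}{5}$ ($p{\left(J \right)} = -2 - \frac{3}{5} = - \frac{13}{5}$)
$R{\left(L \right)} = - \frac{13}{5} + 2 L$ ($R{\left(L \right)} = \left(L + L\right) - \frac{13}{5} = 2 L - \frac{13}{5} = - \frac{13}{5} + 2 L$)
$R{\left(-16 - 9 \right)} \left(202 - 140\right) = \left(- \frac{13}{5} + 2 \left(-16 - 9\right)\right) \left(202 - 140\right) = \left(- \frac{13}{5} + 2 \left(-16 - 9\right)\right) 62 = \left(- \frac{13}{5} + 2 \left(-25\right)\right) 62 = \left(- \frac{13}{5} - 50\right) 62 = \left(- \frac{263}{5}\right) 62 = - \frac{16306}{5}$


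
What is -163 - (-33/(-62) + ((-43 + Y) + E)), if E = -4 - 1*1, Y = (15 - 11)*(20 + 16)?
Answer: -16091/62 ≈ -259.53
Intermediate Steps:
Y = 144 (Y = 4*36 = 144)
E = -5 (E = -4 - 1 = -5)
-163 - (-33/(-62) + ((-43 + Y) + E)) = -163 - (-33/(-62) + ((-43 + 144) - 5)) = -163 - (-33*(-1/62) + (101 - 5)) = -163 - (33/62 + 96) = -163 - 1*5985/62 = -163 - 5985/62 = -16091/62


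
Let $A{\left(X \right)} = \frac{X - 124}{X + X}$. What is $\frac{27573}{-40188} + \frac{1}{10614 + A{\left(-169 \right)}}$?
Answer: $- \frac{32971171727}{48062503700} \approx -0.68601$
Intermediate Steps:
$A{\left(X \right)} = \frac{-124 + X}{2 X}$
$\frac{27573}{-40188} + \frac{1}{10614 + A{\left(-169 \right)}} = \frac{27573}{-40188} + \frac{1}{10614 + \frac{-124 - 169}{2 \left(-169\right)}} = 27573 \left(- \frac{1}{40188}\right) + \frac{1}{10614 + \frac{1}{2} \left(- \frac{1}{169}\right) \left(-293\right)} = - \frac{9191}{13396} + \frac{1}{10614 + \frac{293}{338}} = - \frac{9191}{13396} + \frac{1}{\frac{3587825}{338}} = - \frac{9191}{13396} + \frac{338}{3587825} = - \frac{32971171727}{48062503700}$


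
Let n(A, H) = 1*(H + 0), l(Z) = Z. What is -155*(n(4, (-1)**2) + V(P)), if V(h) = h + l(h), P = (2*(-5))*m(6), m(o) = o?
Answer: 18445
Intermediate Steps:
P = -60 (P = (2*(-5))*6 = -10*6 = -60)
n(A, H) = H (n(A, H) = 1*H = H)
V(h) = 2*h (V(h) = h + h = 2*h)
-155*(n(4, (-1)**2) + V(P)) = -155*((-1)**2 + 2*(-60)) = -155*(1 - 120) = -155*(-119) = 18445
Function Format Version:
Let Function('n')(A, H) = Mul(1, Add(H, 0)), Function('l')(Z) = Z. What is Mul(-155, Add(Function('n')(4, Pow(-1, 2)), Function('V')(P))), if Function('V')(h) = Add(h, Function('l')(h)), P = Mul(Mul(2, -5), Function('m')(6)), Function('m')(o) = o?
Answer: 18445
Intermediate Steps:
P = -60 (P = Mul(Mul(2, -5), 6) = Mul(-10, 6) = -60)
Function('n')(A, H) = H (Function('n')(A, H) = Mul(1, H) = H)
Function('V')(h) = Mul(2, h) (Function('V')(h) = Add(h, h) = Mul(2, h))
Mul(-155, Add(Function('n')(4, Pow(-1, 2)), Function('V')(P))) = Mul(-155, Add(Pow(-1, 2), Mul(2, -60))) = Mul(-155, Add(1, -120)) = Mul(-155, -119) = 18445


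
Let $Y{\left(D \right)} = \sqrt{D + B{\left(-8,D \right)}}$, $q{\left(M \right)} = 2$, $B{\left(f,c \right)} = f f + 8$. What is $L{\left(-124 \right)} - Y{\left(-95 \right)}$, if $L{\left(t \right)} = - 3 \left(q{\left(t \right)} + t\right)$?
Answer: $366 - i \sqrt{23} \approx 366.0 - 4.7958 i$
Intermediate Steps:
$B{\left(f,c \right)} = 8 + f^{2}$ ($B{\left(f,c \right)} = f^{2} + 8 = 8 + f^{2}$)
$L{\left(t \right)} = -6 - 3 t$ ($L{\left(t \right)} = - 3 \left(2 + t\right) = -6 - 3 t$)
$Y{\left(D \right)} = \sqrt{72 + D}$ ($Y{\left(D \right)} = \sqrt{D + \left(8 + \left(-8\right)^{2}\right)} = \sqrt{D + \left(8 + 64\right)} = \sqrt{D + 72} = \sqrt{72 + D}$)
$L{\left(-124 \right)} - Y{\left(-95 \right)} = \left(-6 - -372\right) - \sqrt{72 - 95} = \left(-6 + 372\right) - \sqrt{-23} = 366 - i \sqrt{23}$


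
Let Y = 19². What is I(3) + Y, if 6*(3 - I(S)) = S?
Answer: 727/2 ≈ 363.50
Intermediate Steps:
Y = 361
I(S) = 3 - S/6
I(3) + Y = (3 - ⅙*3) + 361 = (3 - ½) + 361 = 5/2 + 361 = 727/2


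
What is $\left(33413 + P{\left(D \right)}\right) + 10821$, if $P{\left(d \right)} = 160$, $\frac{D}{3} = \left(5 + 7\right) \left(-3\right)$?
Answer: $44394$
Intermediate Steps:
$D = -108$ ($D = 3 \left(5 + 7\right) \left(-3\right) = 3 \cdot 12 \left(-3\right) = 3 \left(-36\right) = -108$)
$\left(33413 + P{\left(D \right)}\right) + 10821 = \left(33413 + 160\right) + 10821 = 33573 + 10821 = 44394$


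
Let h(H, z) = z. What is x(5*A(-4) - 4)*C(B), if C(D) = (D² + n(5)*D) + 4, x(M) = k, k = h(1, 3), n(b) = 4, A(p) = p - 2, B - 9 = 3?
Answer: 588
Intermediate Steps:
B = 12 (B = 9 + 3 = 12)
A(p) = -2 + p
k = 3
x(M) = 3
C(D) = 4 + D² + 4*D (C(D) = (D² + 4*D) + 4 = 4 + D² + 4*D)
x(5*A(-4) - 4)*C(B) = 3*(4 + 12² + 4*12) = 3*(4 + 144 + 48) = 3*196 = 588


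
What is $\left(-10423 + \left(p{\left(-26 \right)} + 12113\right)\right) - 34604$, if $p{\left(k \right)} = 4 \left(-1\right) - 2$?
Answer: $-32920$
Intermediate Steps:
$p{\left(k \right)} = -6$ ($p{\left(k \right)} = -4 - 2 = -6$)
$\left(-10423 + \left(p{\left(-26 \right)} + 12113\right)\right) - 34604 = \left(-10423 + \left(-6 + 12113\right)\right) - 34604 = \left(-10423 + 12107\right) - 34604 = 1684 - 34604 = -32920$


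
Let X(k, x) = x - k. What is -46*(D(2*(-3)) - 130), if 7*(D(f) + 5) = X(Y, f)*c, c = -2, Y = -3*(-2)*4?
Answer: 40710/7 ≈ 5815.7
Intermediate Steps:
Y = 24 (Y = 6*4 = 24)
D(f) = 13/7 - 2*f/7 (D(f) = -5 + ((f - 1*24)*(-2))/7 = -5 + ((f - 24)*(-2))/7 = -5 + ((-24 + f)*(-2))/7 = -5 + (48 - 2*f)/7 = -5 + (48/7 - 2*f/7) = 13/7 - 2*f/7)
-46*(D(2*(-3)) - 130) = -46*((13/7 - 4*(-3)/7) - 130) = -46*((13/7 - 2/7*(-6)) - 130) = -46*((13/7 + 12/7) - 130) = -46*(25/7 - 130) = -46*(-885/7) = 40710/7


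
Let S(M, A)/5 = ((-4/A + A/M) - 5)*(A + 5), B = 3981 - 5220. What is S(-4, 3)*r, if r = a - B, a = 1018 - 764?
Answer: -1269050/3 ≈ -4.2302e+5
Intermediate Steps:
B = -1239
a = 254
S(M, A) = 5*(5 + A)*(-5 - 4/A + A/M) (S(M, A) = 5*(((-4/A + A/M) - 5)*(A + 5)) = 5*((-5 - 4/A + A/M)*(5 + A)) = 5*((5 + A)*(-5 - 4/A + A/M)) = 5*(5 + A)*(-5 - 4/A + A/M))
r = 1493 (r = 254 - 1*(-1239) = 254 + 1239 = 1493)
S(-4, 3)*r = (-145 - 100/3 - 25*3 + 5*3²/(-4) + 25*3/(-4))*1493 = (-145 - 100*⅓ - 75 + 5*9*(-¼) + 25*3*(-¼))*1493 = (-145 - 100/3 - 75 - 45/4 - 75/4)*1493 = -850/3*1493 = -1269050/3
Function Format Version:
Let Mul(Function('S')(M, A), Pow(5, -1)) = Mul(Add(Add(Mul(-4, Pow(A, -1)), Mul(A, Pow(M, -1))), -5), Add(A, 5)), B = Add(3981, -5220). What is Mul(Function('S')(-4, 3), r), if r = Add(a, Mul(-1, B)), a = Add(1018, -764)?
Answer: Rational(-1269050, 3) ≈ -4.2302e+5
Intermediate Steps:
B = -1239
a = 254
Function('S')(M, A) = Mul(5, Add(5, A), Add(-5, Mul(-4, Pow(A, -1)), Mul(A, Pow(M, -1)))) (Function('S')(M, A) = Mul(5, Mul(Add(Add(Mul(-4, Pow(A, -1)), Mul(A, Pow(M, -1))), -5), Add(A, 5))) = Mul(5, Mul(Add(-5, Mul(-4, Pow(A, -1)), Mul(A, Pow(M, -1))), Add(5, A))) = Mul(5, Mul(Add(5, A), Add(-5, Mul(-4, Pow(A, -1)), Mul(A, Pow(M, -1))))) = Mul(5, Add(5, A), Add(-5, Mul(-4, Pow(A, -1)), Mul(A, Pow(M, -1)))))
r = 1493 (r = Add(254, Mul(-1, -1239)) = Add(254, 1239) = 1493)
Mul(Function('S')(-4, 3), r) = Mul(Add(-145, Mul(-100, Pow(3, -1)), Mul(-25, 3), Mul(5, Pow(3, 2), Pow(-4, -1)), Mul(25, 3, Pow(-4, -1))), 1493) = Mul(Add(-145, Mul(-100, Rational(1, 3)), -75, Mul(5, 9, Rational(-1, 4)), Mul(25, 3, Rational(-1, 4))), 1493) = Mul(Add(-145, Rational(-100, 3), -75, Rational(-45, 4), Rational(-75, 4)), 1493) = Mul(Rational(-850, 3), 1493) = Rational(-1269050, 3)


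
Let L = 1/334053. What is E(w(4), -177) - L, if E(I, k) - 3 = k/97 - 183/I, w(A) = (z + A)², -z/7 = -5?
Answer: 5776984838/5476130829 ≈ 1.0549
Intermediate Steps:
z = 35 (z = -7*(-5) = 35)
L = 1/334053 ≈ 2.9935e-6
w(A) = (35 + A)²
E(I, k) = 3 - 183/I + k/97 (E(I, k) = 3 + (k/97 - 183/I) = 3 + (-183/I + k/97) = 3 - 183/I + k/97)
E(w(4), -177) - L = (3 - 183/(35 + 4)² + (1/97)*(-177)) - 1*1/334053 = (3 - 183/(39²) - 177/97) - 1/334053 = (3 - 183/1521 - 177/97) - 1/334053 = (3 - 183*1/1521 - 177/97) - 1/334053 = (3 - 61/507 - 177/97) - 1/334053 = 51881/49179 - 1/334053 = 5776984838/5476130829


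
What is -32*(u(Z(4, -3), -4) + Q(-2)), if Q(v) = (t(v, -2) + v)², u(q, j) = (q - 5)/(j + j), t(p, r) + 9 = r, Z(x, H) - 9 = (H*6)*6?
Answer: -5824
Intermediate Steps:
Z(x, H) = 9 + 36*H (Z(x, H) = 9 + (H*6)*6 = 9 + (6*H)*6 = 9 + 36*H)
t(p, r) = -9 + r
u(q, j) = (-5 + q)/(2*j) (u(q, j) = (-5 + q)/((2*j)) = (-5 + q)*(1/(2*j)) = (-5 + q)/(2*j))
Q(v) = (-11 + v)² (Q(v) = ((-9 - 2) + v)² = (-11 + v)²)
-32*(u(Z(4, -3), -4) + Q(-2)) = -32*((½)*(-5 + (9 + 36*(-3)))/(-4) + (-11 - 2)²) = -32*((½)*(-¼)*(-5 + (9 - 108)) + (-13)²) = -32*((½)*(-¼)*(-5 - 99) + 169) = -32*((½)*(-¼)*(-104) + 169) = -32*(13 + 169) = -32*182 = -5824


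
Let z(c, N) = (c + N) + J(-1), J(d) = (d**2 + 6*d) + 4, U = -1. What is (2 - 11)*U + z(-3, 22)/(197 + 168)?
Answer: 3303/365 ≈ 9.0493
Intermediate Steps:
J(d) = 4 + d**2 + 6*d
z(c, N) = -1 + N + c (z(c, N) = (c + N) + (4 + (-1)**2 + 6*(-1)) = (N + c) + (4 + 1 - 6) = (N + c) - 1 = -1 + N + c)
(2 - 11)*U + z(-3, 22)/(197 + 168) = (2 - 11)*(-1) + (-1 + 22 - 3)/(197 + 168) = -9*(-1) + 18/365 = 9 + (1/365)*18 = 9 + 18/365 = 3303/365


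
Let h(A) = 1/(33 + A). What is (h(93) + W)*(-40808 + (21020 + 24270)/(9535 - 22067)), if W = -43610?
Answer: 1405175966329207/789516 ≈ 1.7798e+9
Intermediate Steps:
(h(93) + W)*(-40808 + (21020 + 24270)/(9535 - 22067)) = (1/(33 + 93) - 43610)*(-40808 + (21020 + 24270)/(9535 - 22067)) = (1/126 - 43610)*(-40808 + 45290/(-12532)) = (1/126 - 43610)*(-40808 + 45290*(-1/12532)) = -5494859*(-40808 - 22645/6266)/126 = -5494859/126*(-255725573/6266) = 1405175966329207/789516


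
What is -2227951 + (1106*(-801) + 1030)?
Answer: -3112827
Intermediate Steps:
-2227951 + (1106*(-801) + 1030) = -2227951 + (-885906 + 1030) = -2227951 - 884876 = -3112827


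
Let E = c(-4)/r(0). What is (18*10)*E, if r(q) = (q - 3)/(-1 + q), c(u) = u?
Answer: -240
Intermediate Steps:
r(q) = (-3 + q)/(-1 + q)
E = -4/3 (E = -4*(-1 + 0)/(-3 + 0) = -4/(-3/(-1)) = -4/((-1*(-3))) = -4/3 ≈ -1.3333)
(18*10)*E = (18*10)*(-4/3) = 180*(-4/3) = -240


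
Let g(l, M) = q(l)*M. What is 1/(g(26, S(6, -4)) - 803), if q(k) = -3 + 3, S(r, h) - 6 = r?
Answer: -1/803 ≈ -0.0012453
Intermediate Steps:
S(r, h) = 6 + r
q(k) = 0
g(l, M) = 0 (g(l, M) = 0*M = 0)
1/(g(26, S(6, -4)) - 803) = 1/(0 - 803) = 1/(-803) = -1/803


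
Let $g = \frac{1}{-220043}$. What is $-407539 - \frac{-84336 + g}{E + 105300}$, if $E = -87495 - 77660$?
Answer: $- \frac{5367581773060784}{13170673765} \approx -4.0754 \cdot 10^{5}$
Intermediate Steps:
$E = -165155$
$g = - \frac{1}{220043} \approx -4.5446 \cdot 10^{-6}$
$-407539 - \frac{-84336 + g}{E + 105300} = -407539 - \frac{-84336 - \frac{1}{220043}}{-165155 + 105300} = -407539 - - \frac{18557546449}{220043 \left(-59855\right)} = -407539 - \left(- \frac{18557546449}{220043}\right) \left(- \frac{1}{59855}\right) = -407539 - \frac{18557546449}{13170673765} = - \frac{5367581773060784}{13170673765}$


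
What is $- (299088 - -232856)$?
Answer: $-531944$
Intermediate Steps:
$- (299088 - -232856) = - (299088 + 232856) = \left(-1\right) 531944 = -531944$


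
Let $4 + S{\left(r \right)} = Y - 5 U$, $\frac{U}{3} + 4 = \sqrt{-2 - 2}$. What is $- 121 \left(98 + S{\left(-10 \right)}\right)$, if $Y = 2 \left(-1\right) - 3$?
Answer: $-18029 + 3630 i \approx -18029.0 + 3630.0 i$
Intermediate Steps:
$U = -12 + 6 i$ ($U = -12 + 3 \sqrt{-2 - 2} = -12 + 3 \sqrt{-4} = -12 + 3 \cdot 2 i = -12 + 6 i \approx -12.0 + 6.0 i$)
$Y = -5$ ($Y = -2 - 3 = -5$)
$S{\left(r \right)} = 51 - 30 i$ ($S{\left(r \right)} = -4 - \left(5 + 5 \left(-12 + 6 i\right)\right) = -4 + \left(-5 + \left(60 - 30 i\right)\right) = -4 + \left(55 - 30 i\right) = 51 - 30 i$)
$- 121 \left(98 + S{\left(-10 \right)}\right) = - 121 \left(98 + \left(51 - 30 i\right)\right) = - 121 \left(149 - 30 i\right) = -18029 + 3630 i$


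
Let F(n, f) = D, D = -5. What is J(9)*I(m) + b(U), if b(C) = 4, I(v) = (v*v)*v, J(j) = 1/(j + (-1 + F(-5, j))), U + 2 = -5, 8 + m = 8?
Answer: 4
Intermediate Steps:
m = 0 (m = -8 + 8 = 0)
F(n, f) = -5
U = -7 (U = -2 - 5 = -7)
J(j) = 1/(-6 + j) (J(j) = 1/(j + (-1 - 5)) = 1/(j - 6) = 1/(-6 + j))
I(v) = v³ (I(v) = v²*v = v³)
J(9)*I(m) + b(U) = 0³/(-6 + 9) + 4 = 0/3 + 4 = (⅓)*0 + 4 = 0 + 4 = 4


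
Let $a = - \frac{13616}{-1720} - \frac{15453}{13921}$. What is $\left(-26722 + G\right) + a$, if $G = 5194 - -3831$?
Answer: $- \frac{52947015308}{2993015} \approx -17690.0$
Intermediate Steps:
$a = \frac{20371147}{2993015}$ ($a = \left(-13616\right) \left(- \frac{1}{1720}\right) - \frac{15453}{13921} = \frac{1702}{215} - \frac{15453}{13921} = \frac{20371147}{2993015} \approx 6.8062$)
$G = 9025$ ($G = 5194 + 3831 = 9025$)
$\left(-26722 + G\right) + a = \left(-26722 + 9025\right) + \frac{20371147}{2993015} = -17697 + \frac{20371147}{2993015} = - \frac{52947015308}{2993015}$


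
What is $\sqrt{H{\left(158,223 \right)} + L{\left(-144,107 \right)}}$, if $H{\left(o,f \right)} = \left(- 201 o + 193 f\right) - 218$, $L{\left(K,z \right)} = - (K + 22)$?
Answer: $\sqrt{11185} \approx 105.76$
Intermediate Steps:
$L{\left(K,z \right)} = -22 - K$ ($L{\left(K,z \right)} = - (22 + K) = -22 - K$)
$H{\left(o,f \right)} = -218 - 201 o + 193 f$
$\sqrt{H{\left(158,223 \right)} + L{\left(-144,107 \right)}} = \sqrt{\left(-218 - 31758 + 193 \cdot 223\right) - -122} = \sqrt{\left(-218 - 31758 + 43039\right) + \left(-22 + 144\right)} = \sqrt{11063 + 122} = \sqrt{11185}$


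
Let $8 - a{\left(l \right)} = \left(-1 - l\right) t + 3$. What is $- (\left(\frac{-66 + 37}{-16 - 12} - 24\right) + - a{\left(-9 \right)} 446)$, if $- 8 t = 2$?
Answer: $\frac{88059}{28} \approx 3145.0$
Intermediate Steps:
$t = - \frac{1}{4}$ ($t = \left(- \frac{1}{8}\right) 2 = - \frac{1}{4} \approx -0.25$)
$a{\left(l \right)} = \frac{19}{4} - \frac{l}{4}$ ($a{\left(l \right)} = 8 - \left(\left(-1 - l\right) \left(- \frac{1}{4}\right) + 3\right) = 8 - \left(\left(\frac{1}{4} + \frac{l}{4}\right) + 3\right) = 8 - \left(\frac{13}{4} + \frac{l}{4}\right) = \frac{19}{4} - \frac{l}{4}$)
$- (\left(\frac{-66 + 37}{-16 - 12} - 24\right) + - a{\left(-9 \right)} 446) = - (\left(\frac{-66 + 37}{-16 - 12} - 24\right) + - (\frac{19}{4} - - \frac{9}{4}) 446) = - (\left(- \frac{29}{-28} - 24\right) + - (\frac{19}{4} + \frac{9}{4}) 446) = - (\left(\left(-29\right) \left(- \frac{1}{28}\right) - 24\right) + \left(-1\right) 7 \cdot 446) = - (\left(\frac{29}{28} - 24\right) - 3122) = - (- \frac{643}{28} - 3122) = \left(-1\right) \left(- \frac{88059}{28}\right) = \frac{88059}{28}$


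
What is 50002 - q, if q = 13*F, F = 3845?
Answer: 17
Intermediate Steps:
q = 49985 (q = 13*3845 = 49985)
50002 - q = 50002 - 1*49985 = 50002 - 49985 = 17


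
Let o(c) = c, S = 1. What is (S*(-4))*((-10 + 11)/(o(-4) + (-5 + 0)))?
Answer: 4/9 ≈ 0.44444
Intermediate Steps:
(S*(-4))*((-10 + 11)/(o(-4) + (-5 + 0))) = (1*(-4))*((-10 + 11)/(-4 + (-5 + 0))) = -4/(-4 - 5) = -4/(-9) = -4*(-1)/9 = -4*(-⅑) = 4/9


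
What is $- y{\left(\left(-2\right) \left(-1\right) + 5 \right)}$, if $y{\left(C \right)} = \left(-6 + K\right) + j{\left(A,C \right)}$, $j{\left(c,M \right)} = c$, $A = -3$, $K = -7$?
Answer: $16$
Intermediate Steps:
$y{\left(C \right)} = -16$ ($y{\left(C \right)} = \left(-6 - 7\right) - 3 = -13 - 3 = -16$)
$- y{\left(\left(-2\right) \left(-1\right) + 5 \right)} = \left(-1\right) \left(-16\right) = 16$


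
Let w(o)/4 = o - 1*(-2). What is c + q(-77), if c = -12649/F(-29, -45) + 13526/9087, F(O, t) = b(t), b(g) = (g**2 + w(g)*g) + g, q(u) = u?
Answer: -2261514341/29441880 ≈ -76.813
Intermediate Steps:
w(o) = 8 + 4*o (w(o) = 4*(o - 1*(-2)) = 4*(o + 2) = 4*(2 + o) = 8 + 4*o)
b(g) = g + g**2 + g*(8 + 4*g) (b(g) = (g**2 + (8 + 4*g)*g) + g = (g**2 + g*(8 + 4*g)) + g = g + g**2 + g*(8 + 4*g))
F(O, t) = t*(9 + 5*t)
c = 5510419/29441880 (c = -12649*(-1/(45*(9 + 5*(-45)))) + 13526/9087 = -12649*(-1/(45*(9 - 225))) + 13526*(1/9087) = -12649/((-45*(-216))) + 13526/9087 = -12649/9720 + 13526/9087 = 5510419/29441880 ≈ 0.18716)
c + q(-77) = 5510419/29441880 - 77 = -2261514341/29441880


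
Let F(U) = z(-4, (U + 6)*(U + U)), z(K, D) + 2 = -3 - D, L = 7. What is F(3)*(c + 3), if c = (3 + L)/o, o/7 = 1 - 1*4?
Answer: -3127/21 ≈ -148.90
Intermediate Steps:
o = -21 (o = 7*(1 - 1*4) = 7*(1 - 4) = 7*(-3) = -21)
c = -10/21 (c = (3 + 7)/(-21) = 10*(-1/21) = -10/21 ≈ -0.47619)
z(K, D) = -5 - D (z(K, D) = -2 + (-3 - D) = -5 - D)
F(U) = -5 - 2*U*(6 + U) (F(U) = -5 - (U + 6)*(U + U) = -5 - (6 + U)*2*U = -5 - 2*U*(6 + U))
F(3)*(c + 3) = (-5 - 2*3*(6 + 3))*(-10/21 + 3) = (-5 - 2*3*9)*(53/21) = (-5 - 54)*(53/21) = -59*53/21 = -3127/21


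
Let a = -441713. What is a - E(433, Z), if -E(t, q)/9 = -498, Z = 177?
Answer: -446195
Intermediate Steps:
E(t, q) = 4482 (E(t, q) = -9*(-498) = 4482)
a - E(433, Z) = -441713 - 1*4482 = -441713 - 4482 = -446195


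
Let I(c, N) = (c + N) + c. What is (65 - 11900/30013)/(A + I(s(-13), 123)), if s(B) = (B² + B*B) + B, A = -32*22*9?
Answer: -1938945/166962319 ≈ -0.011613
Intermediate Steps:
A = -6336 (A = -704*9 = -6336)
s(B) = B + 2*B² (s(B) = (B² + B²) + B = 2*B² + B = B + 2*B²)
I(c, N) = N + 2*c (I(c, N) = (N + c) + c = N + 2*c)
(65 - 11900/30013)/(A + I(s(-13), 123)) = (65 - 11900/30013)/(-6336 + (123 + 2*(-13*(1 + 2*(-13))))) = (65 - 11900*1/30013)/(-6336 + (123 + 2*(-13*(1 - 26)))) = (65 - 11900/30013)/(-6336 + (123 + 2*(-13*(-25)))) = 1938945/(30013*(-6336 + (123 + 2*325))) = 1938945/(30013*(-6336 + (123 + 650))) = 1938945/(30013*(-6336 + 773)) = (1938945/30013)/(-5563) = (1938945/30013)*(-1/5563) = -1938945/166962319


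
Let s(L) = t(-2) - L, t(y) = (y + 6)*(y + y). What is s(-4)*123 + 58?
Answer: -1418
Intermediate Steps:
t(y) = 2*y*(6 + y) (t(y) = (6 + y)*(2*y) = 2*y*(6 + y))
s(L) = -16 - L (s(L) = 2*(-2)*(6 - 2) - L = 2*(-2)*4 - L = -16 - L)
s(-4)*123 + 58 = (-16 - 1*(-4))*123 + 58 = (-16 + 4)*123 + 58 = -12*123 + 58 = -1476 + 58 = -1418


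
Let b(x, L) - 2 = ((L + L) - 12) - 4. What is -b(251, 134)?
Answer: -254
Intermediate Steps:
b(x, L) = -14 + 2*L (b(x, L) = 2 + (((L + L) - 12) - 4) = 2 + ((2*L - 12) - 4) = 2 + ((-12 + 2*L) - 4) = 2 + (-16 + 2*L) = -14 + 2*L)
-b(251, 134) = -(-14 + 2*134) = -(-14 + 268) = -1*254 = -254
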